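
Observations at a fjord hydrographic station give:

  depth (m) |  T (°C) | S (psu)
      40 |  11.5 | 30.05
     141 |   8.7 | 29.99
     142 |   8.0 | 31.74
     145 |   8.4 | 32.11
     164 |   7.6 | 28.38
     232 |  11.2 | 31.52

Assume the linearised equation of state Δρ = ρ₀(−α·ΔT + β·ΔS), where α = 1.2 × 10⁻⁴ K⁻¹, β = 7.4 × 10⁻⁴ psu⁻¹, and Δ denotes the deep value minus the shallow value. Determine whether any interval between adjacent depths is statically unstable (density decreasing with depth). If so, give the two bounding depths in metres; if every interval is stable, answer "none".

145–164 m

Evaluate Δρ/ρ₀ = −αΔT + βΔS across each adjacent pair:
  40–141 m: −αΔT+βΔS = −(1.2 × 10⁻⁴)(-2.8)+(7.4 × 10⁻⁴)(-0.06) = 2.9 × 10⁻⁴ → stable
  141–142 m: −αΔT+βΔS = −(1.2 × 10⁻⁴)(-0.7)+(7.4 × 10⁻⁴)(+1.75) = 1.4 × 10⁻³ → stable
  142–145 m: −αΔT+βΔS = −(1.2 × 10⁻⁴)(+0.4)+(7.4 × 10⁻⁴)(+0.37) = 2.3 × 10⁻⁴ → stable
  145–164 m: −αΔT+βΔS = −(1.2 × 10⁻⁴)(-0.8)+(7.4 × 10⁻⁴)(-3.73) = -2.7 × 10⁻³ → UNSTABLE
  164–232 m: −αΔT+βΔS = −(1.2 × 10⁻⁴)(+3.6)+(7.4 × 10⁻⁴)(+3.14) = 1.9 × 10⁻³ → stable
The 145–164 m interval has Δρ < 0: lighter water underlies denser water.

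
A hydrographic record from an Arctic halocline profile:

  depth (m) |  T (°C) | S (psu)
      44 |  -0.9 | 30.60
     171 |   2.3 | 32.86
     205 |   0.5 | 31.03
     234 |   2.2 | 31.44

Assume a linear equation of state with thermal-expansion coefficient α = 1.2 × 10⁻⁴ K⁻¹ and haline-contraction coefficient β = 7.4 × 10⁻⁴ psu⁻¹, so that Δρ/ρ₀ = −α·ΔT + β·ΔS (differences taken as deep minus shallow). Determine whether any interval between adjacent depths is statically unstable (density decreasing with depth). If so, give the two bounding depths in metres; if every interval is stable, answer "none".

171–205 m

Evaluate Δρ/ρ₀ = −αΔT + βΔS across each adjacent pair:
  44–171 m: −αΔT+βΔS = −(1.2 × 10⁻⁴)(+3.2)+(7.4 × 10⁻⁴)(+2.26) = 1.3 × 10⁻³ → stable
  171–205 m: −αΔT+βΔS = −(1.2 × 10⁻⁴)(-1.8)+(7.4 × 10⁻⁴)(-1.83) = -1.1 × 10⁻³ → UNSTABLE
  205–234 m: −αΔT+βΔS = −(1.2 × 10⁻⁴)(+1.7)+(7.4 × 10⁻⁴)(+0.41) = 9.9 × 10⁻⁵ → stable
The 171–205 m interval has Δρ < 0: lighter water underlies denser water.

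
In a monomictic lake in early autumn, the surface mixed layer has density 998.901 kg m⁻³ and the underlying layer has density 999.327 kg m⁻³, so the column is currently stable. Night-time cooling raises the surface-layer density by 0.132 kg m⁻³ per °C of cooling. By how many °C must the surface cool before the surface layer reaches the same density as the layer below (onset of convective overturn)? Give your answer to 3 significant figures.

3.23 °C

Density deficit of the surface layer: 999.327 − 998.901 = 0.426 kg m⁻³.
Required change = 0.426 / 0.132 = 3.23 °C.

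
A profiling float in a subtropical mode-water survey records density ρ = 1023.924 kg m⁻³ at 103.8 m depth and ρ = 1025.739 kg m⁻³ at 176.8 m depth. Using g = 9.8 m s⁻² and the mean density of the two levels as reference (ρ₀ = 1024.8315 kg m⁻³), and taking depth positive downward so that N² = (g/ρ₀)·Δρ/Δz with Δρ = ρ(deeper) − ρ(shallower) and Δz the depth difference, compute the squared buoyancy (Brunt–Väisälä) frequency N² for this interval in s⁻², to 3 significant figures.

2.38 × 10⁻⁴ s⁻²

Δρ = 1025.739 − 1023.924 = 1.815 kg m⁻³ over Δz = 176.8 − 103.8 = 73 m.
N² = (9.8/1024.8315) × (1.815/73) = 2.3775 × 10⁻⁴ s⁻² ≈ 2.38 × 10⁻⁴ s⁻².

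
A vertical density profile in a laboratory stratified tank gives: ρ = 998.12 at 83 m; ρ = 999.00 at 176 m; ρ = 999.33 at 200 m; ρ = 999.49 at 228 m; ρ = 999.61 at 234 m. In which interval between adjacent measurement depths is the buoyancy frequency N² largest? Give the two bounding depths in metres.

Compute the density gradient over each adjacent pair:
  83–176 m: Δρ/Δz = 0.88/93 = 9.5 × 10⁻³ kg m⁻⁴
  176–200 m: Δρ/Δz = 0.33/24 = 0.014 kg m⁻⁴
  200–228 m: Δρ/Δz = 0.16/28 = 5.7 × 10⁻³ kg m⁻⁴
  228–234 m: Δρ/Δz = 0.12/6 = 0.020 kg m⁻⁴
The largest gradient is in the 228–234 m interval — the pycnocline.

228–234 m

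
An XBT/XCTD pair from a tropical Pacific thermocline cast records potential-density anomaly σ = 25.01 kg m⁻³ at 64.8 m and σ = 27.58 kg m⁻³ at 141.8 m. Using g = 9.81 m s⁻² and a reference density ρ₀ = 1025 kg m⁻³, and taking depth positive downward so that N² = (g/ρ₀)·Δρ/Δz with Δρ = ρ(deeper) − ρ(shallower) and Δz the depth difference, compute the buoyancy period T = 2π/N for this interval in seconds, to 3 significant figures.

352 s

Δρ = 1027.58 − 1025.01 = 2.57 kg m⁻³ over Δz = 141.8 − 64.8 = 77 m.
N² = (9.81/1025) × (2.57/77) = 3.1944 × 10⁻⁴ s⁻².
N = √(3.1944 × 10⁻⁴) = 0.017873 rad s⁻¹, so T = 2π/N = 351.55 s ≈ 352 s.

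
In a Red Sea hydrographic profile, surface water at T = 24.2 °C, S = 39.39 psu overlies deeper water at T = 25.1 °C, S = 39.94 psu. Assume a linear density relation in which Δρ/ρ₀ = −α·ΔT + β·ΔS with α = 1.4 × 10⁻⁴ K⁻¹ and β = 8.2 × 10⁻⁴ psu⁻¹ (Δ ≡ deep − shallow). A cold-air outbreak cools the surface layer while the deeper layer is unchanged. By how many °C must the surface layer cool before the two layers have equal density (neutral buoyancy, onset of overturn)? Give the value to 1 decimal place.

2.3 °C

Neutral buoyancy requires Δρ = 0, i.e. −α(T_deep − T_surf′) + β(S_deep − S_surf) = 0.
T_surf′ = T_deep − (β/α)·ΔS = 25.1 − (8.2 × 10⁻⁴/1.4 × 10⁻⁴)·(+0.55) = 21.879 °C.
Cooling required: 24.2 − (21.879) = 2.321 °C.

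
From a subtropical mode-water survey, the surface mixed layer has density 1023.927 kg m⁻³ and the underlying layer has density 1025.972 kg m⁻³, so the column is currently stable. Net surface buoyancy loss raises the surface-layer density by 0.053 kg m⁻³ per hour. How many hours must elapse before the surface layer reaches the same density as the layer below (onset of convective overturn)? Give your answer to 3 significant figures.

Density deficit of the surface layer: 1025.972 − 1023.927 = 2.045 kg m⁻³.
Required change = 2.045 / 0.053 = 38.6 hours.

38.6 hours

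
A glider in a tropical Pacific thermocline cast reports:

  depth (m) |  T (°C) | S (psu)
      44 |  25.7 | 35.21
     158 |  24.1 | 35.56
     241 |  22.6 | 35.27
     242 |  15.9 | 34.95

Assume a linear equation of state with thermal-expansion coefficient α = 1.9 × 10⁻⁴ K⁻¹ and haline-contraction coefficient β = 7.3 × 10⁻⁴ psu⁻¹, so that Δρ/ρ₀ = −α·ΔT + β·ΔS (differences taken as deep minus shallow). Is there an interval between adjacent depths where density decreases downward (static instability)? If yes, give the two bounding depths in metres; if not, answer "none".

Evaluate Δρ/ρ₀ = −αΔT + βΔS across each adjacent pair:
  44–158 m: −αΔT+βΔS = −(1.9 × 10⁻⁴)(-1.6)+(7.3 × 10⁻⁴)(+0.35) = 5.6 × 10⁻⁴ → stable
  158–241 m: −αΔT+βΔS = −(1.9 × 10⁻⁴)(-1.5)+(7.3 × 10⁻⁴)(-0.29) = 7.3 × 10⁻⁵ → stable
  241–242 m: −αΔT+βΔS = −(1.9 × 10⁻⁴)(-6.7)+(7.3 × 10⁻⁴)(-0.32) = 1.0 × 10⁻³ → stable
Every interval has Δρ > 0: the column is stably stratified throughout.

none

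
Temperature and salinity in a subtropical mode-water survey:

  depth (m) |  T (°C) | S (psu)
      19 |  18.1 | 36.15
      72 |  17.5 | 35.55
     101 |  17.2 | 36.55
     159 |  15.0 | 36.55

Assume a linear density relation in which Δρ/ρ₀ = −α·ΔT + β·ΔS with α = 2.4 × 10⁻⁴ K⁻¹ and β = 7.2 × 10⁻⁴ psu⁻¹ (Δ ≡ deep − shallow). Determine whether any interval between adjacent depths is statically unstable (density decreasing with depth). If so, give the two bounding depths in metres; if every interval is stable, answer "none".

Evaluate Δρ/ρ₀ = −αΔT + βΔS across each adjacent pair:
  19–72 m: −αΔT+βΔS = −(2.4 × 10⁻⁴)(-0.6)+(7.2 × 10⁻⁴)(-0.60) = -2.9 × 10⁻⁴ → UNSTABLE
  72–101 m: −αΔT+βΔS = −(2.4 × 10⁻⁴)(-0.3)+(7.2 × 10⁻⁴)(+1.00) = 7.9 × 10⁻⁴ → stable
  101–159 m: −αΔT+βΔS = −(2.4 × 10⁻⁴)(-2.2)+(7.2 × 10⁻⁴)(+0.00) = 5.3 × 10⁻⁴ → stable
The 19–72 m interval has Δρ < 0: lighter water underlies denser water.

19–72 m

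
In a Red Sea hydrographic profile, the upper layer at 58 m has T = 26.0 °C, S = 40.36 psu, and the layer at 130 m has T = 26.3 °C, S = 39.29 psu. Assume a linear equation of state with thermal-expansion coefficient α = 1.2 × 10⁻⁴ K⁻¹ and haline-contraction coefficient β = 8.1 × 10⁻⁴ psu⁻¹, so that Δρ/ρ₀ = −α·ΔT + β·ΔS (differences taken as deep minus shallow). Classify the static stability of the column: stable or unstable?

ΔT = 26.3 − 26.0 = +0.3 K and ΔS = 39.29 − 40.36 = -1.07 psu (deep − shallow).
−αΔT = -3.60 × 10⁻⁵; βΔS = -8.667 × 10⁻⁴; sum Δρ/ρ₀ = -9.027 × 10⁻⁴.
Δρ/ρ₀ < 0, so Δρ < 0: deeper water is lighter → statically unstable; the column would overturn.

unstable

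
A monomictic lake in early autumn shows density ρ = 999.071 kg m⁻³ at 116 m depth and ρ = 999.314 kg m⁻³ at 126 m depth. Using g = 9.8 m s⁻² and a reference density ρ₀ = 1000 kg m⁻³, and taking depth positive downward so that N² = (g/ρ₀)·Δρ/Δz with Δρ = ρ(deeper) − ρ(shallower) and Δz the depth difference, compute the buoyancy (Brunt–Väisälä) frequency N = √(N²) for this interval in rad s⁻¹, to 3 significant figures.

0.0154 rad s⁻¹

Δρ = 999.314 − 999.071 = 0.243 kg m⁻³ over Δz = 126 − 116 = 10 m.
N² = (9.8/1000) × (0.243/10) = 2.3814 × 10⁻⁴ s⁻².
N = √(2.3814 × 10⁻⁴) = 0.015432 rad s⁻¹ ≈ 0.0154 rad s⁻¹.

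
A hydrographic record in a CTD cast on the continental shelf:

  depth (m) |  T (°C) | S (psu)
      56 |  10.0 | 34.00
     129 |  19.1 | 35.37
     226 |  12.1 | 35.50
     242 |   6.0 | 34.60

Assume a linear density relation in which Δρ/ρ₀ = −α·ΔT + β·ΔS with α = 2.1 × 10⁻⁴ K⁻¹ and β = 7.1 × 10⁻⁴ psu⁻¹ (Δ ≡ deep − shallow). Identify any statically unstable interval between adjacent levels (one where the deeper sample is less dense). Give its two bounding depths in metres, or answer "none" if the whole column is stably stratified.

56–129 m

Evaluate Δρ/ρ₀ = −αΔT + βΔS across each adjacent pair:
  56–129 m: −αΔT+βΔS = −(2.1 × 10⁻⁴)(+9.1)+(7.1 × 10⁻⁴)(+1.37) = -9.4 × 10⁻⁴ → UNSTABLE
  129–226 m: −αΔT+βΔS = −(2.1 × 10⁻⁴)(-7.0)+(7.1 × 10⁻⁴)(+0.13) = 1.6 × 10⁻³ → stable
  226–242 m: −αΔT+βΔS = −(2.1 × 10⁻⁴)(-6.1)+(7.1 × 10⁻⁴)(-0.90) = 6.4 × 10⁻⁴ → stable
The 56–129 m interval has Δρ < 0: lighter water underlies denser water.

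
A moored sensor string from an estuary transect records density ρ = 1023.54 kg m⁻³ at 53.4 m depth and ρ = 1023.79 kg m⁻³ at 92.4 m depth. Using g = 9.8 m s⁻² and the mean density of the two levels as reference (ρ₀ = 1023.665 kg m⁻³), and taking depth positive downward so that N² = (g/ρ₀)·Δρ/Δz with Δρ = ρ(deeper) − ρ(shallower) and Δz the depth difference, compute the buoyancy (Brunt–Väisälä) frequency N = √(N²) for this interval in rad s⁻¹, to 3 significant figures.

Δρ = 1023.79 − 1023.54 = 0.25 kg m⁻³ over Δz = 92.4 − 53.4 = 39 m.
N² = (9.8/1023.665) × (0.25/39) = 6.1368 × 10⁻⁵ s⁻².
N = √(6.1368 × 10⁻⁵) = 7.8338 × 10⁻³ rad s⁻¹ ≈ 7.83 × 10⁻³ rad s⁻¹.

7.83 × 10⁻³ rad s⁻¹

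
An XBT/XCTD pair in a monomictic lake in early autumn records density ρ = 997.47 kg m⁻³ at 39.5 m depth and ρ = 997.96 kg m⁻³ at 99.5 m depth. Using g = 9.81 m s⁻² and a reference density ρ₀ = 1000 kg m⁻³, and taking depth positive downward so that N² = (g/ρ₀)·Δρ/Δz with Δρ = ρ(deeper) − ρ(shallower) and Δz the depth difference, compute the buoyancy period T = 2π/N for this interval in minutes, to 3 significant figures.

11.7 min

Δρ = 997.96 − 997.47 = 0.49 kg m⁻³ over Δz = 99.5 − 39.5 = 60 m.
N² = (9.81/1000) × (0.49/60) = 8.0115 × 10⁻⁵ s⁻².
N = √(8.0115 × 10⁻⁵) = 8.9507 × 10⁻³ rad s⁻¹, so T = 2π/N = 701.98 s = 11.700 min ≈ 11.7 min.
A positive N² confirms static stability across the interval.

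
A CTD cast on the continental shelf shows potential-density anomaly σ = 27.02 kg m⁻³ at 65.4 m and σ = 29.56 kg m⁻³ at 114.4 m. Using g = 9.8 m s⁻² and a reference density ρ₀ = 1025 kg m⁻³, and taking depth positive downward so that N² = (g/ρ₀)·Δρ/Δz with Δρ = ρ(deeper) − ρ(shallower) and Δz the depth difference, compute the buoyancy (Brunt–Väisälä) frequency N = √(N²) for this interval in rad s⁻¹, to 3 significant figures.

0.0223 rad s⁻¹

Δρ = 1029.56 − 1027.02 = 2.54 kg m⁻³ over Δz = 114.4 − 65.4 = 49 m.
N² = (9.8/1025) × (2.54/49) = 4.9561 × 10⁻⁴ s⁻².
N = √(4.9561 × 10⁻⁴) = 0.022262 rad s⁻¹ ≈ 0.0223 rad s⁻¹.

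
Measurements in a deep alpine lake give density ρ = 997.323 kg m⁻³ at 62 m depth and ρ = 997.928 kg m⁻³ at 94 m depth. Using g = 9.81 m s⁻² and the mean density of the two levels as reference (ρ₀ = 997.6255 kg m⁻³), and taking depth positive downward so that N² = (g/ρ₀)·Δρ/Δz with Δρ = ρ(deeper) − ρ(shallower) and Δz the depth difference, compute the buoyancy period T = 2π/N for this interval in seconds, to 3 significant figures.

461 s

Δρ = 997.928 − 997.323 = 0.605 kg m⁻³ over Δz = 94 − 62 = 32 m.
N² = (9.81/997.6255) × (0.605/32) = 1.8591 × 10⁻⁴ s⁻².
N = √(1.8591 × 10⁻⁴) = 0.013635 rad s⁻¹, so T = 2π/N = 460.81 s ≈ 461 s.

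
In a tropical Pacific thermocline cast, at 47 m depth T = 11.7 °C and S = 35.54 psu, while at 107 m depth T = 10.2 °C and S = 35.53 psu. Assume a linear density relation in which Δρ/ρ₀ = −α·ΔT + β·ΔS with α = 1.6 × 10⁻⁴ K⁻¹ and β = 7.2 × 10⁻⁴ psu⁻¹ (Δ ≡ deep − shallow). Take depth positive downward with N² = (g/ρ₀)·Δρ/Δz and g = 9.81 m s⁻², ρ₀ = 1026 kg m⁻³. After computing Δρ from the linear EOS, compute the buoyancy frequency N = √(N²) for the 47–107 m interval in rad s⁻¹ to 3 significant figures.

ΔT = -1.5 K, ΔS = -0.01 psu (deep − shallow).
Δρ/ρ₀ = −αΔT + βΔS = 2.40 × 10⁻⁴ − 7.20 × 10⁻⁶ = 2.328 × 10⁻⁴, so Δρ ≈ 0.2389 kg m⁻³.
N² = (g/ρ₀)·Δρ/Δz = g·(Δρ/ρ₀)/Δz = 9.81 × 2.328 × 10⁻⁴ / 60 = 3.8063 × 10⁻⁵ s⁻².
N = √(3.8063 × 10⁻⁵) = 6.1695 × 10⁻³ rad s⁻¹ ≈ 6.17 × 10⁻³ rad s⁻¹.

6.17 × 10⁻³ rad s⁻¹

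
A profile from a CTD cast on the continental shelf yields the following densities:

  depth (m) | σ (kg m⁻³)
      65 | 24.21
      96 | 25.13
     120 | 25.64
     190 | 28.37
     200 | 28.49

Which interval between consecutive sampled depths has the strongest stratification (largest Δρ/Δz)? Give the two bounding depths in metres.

Compute the density gradient over each adjacent pair:
  65–96 m: Δρ/Δz = 0.92/31 = 0.030 kg m⁻⁴
  96–120 m: Δρ/Δz = 0.51/24 = 0.021 kg m⁻⁴
  120–190 m: Δρ/Δz = 2.73/70 = 0.039 kg m⁻⁴
  190–200 m: Δρ/Δz = 0.12/10 = 0.012 kg m⁻⁴
The largest gradient is in the 120–190 m interval — the pycnocline.

120–190 m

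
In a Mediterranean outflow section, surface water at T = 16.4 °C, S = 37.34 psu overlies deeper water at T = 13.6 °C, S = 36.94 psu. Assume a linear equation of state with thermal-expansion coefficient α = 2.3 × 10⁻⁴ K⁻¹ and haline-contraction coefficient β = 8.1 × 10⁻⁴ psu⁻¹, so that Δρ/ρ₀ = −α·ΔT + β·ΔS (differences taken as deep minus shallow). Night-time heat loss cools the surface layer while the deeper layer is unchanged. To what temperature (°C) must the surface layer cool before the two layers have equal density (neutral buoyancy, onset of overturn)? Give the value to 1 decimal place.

Neutral buoyancy requires Δρ = 0, i.e. −α(T_deep − T_surf′) + β(S_deep − S_surf) = 0.
T_surf′ = T_deep − (β/α)·ΔS = 13.6 − (8.1 × 10⁻⁴/2.3 × 10⁻⁴)·(-0.40) = 15.009 °C.
Cooling required: 16.4 − (15.009) = 1.391 °C.

15.0 °C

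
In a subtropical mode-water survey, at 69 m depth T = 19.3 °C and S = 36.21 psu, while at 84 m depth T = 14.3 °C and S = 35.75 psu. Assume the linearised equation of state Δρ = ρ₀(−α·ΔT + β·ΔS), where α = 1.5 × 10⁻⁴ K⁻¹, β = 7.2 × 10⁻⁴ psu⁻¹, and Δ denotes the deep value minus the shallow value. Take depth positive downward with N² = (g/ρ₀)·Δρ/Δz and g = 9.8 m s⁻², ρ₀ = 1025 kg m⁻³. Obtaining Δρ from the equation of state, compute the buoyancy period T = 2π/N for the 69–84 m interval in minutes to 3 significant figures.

ΔT = -5.0 K, ΔS = -0.46 psu (deep − shallow).
Δρ/ρ₀ = −αΔT + βΔS = 7.50 × 10⁻⁴ − 3.312 × 10⁻⁴ = 4.188 × 10⁻⁴, so Δρ ≈ 0.4293 kg m⁻³.
N² = (g/ρ₀)·Δρ/Δz = g·(Δρ/ρ₀)/Δz = 9.8 × 4.188 × 10⁻⁴ / 15 = 2.7362 × 10⁻⁴ s⁻².
N = √(2.7362 × 10⁻⁴) = 0.016541 rad s⁻¹ → T = 2π/N = 379.86 s = 6.3310 min ≈ 6.33 min.

6.33 min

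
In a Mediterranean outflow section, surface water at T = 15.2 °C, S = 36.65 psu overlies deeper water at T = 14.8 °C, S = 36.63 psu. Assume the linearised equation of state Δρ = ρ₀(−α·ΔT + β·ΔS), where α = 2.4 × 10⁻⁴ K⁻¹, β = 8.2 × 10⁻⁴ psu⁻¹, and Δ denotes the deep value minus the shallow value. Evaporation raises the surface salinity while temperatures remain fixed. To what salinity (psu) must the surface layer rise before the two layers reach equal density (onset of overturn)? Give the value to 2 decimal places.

Neutral buoyancy requires −α(T_deep − T_surf) + β(S_deep − S_surf′) = 0.
S_surf′ = S_deep − (α/β)·ΔT = 36.63 − (2.4 × 10⁻⁴/8.2 × 10⁻⁴)·(-0.4) = 36.7471 psu.
Increase required: 36.7471 − 36.65 = 0.0971 psu.

36.75 psu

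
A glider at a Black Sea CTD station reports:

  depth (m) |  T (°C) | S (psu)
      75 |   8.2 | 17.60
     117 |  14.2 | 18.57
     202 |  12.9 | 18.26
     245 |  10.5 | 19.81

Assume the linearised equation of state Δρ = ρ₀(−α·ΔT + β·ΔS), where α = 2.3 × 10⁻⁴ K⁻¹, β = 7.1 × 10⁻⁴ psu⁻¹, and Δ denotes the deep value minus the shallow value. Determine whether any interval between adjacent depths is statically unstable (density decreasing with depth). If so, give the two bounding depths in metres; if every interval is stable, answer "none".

75–117 m

Evaluate Δρ/ρ₀ = −αΔT + βΔS across each adjacent pair:
  75–117 m: −αΔT+βΔS = −(2.3 × 10⁻⁴)(+6.0)+(7.1 × 10⁻⁴)(+0.97) = -6.9 × 10⁻⁴ → UNSTABLE
  117–202 m: −αΔT+βΔS = −(2.3 × 10⁻⁴)(-1.3)+(7.1 × 10⁻⁴)(-0.31) = 7.9 × 10⁻⁵ → stable
  202–245 m: −αΔT+βΔS = −(2.3 × 10⁻⁴)(-2.4)+(7.1 × 10⁻⁴)(+1.55) = 1.7 × 10⁻³ → stable
The 75–117 m interval has Δρ < 0: lighter water underlies denser water.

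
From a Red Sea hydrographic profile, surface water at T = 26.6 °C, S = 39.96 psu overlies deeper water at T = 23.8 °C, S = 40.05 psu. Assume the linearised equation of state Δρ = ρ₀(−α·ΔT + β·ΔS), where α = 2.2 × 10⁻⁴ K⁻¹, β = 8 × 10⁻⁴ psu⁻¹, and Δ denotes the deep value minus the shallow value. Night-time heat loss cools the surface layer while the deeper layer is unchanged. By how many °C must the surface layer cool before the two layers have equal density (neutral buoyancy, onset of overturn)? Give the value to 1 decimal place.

Neutral buoyancy requires Δρ = 0, i.e. −α(T_deep − T_surf′) + β(S_deep − S_surf) = 0.
T_surf′ = T_deep − (β/α)·ΔS = 23.8 − (8 × 10⁻⁴/2.2 × 10⁻⁴)·(+0.09) = 23.473 °C.
Cooling required: 26.6 − (23.473) = 3.127 °C.

3.1 °C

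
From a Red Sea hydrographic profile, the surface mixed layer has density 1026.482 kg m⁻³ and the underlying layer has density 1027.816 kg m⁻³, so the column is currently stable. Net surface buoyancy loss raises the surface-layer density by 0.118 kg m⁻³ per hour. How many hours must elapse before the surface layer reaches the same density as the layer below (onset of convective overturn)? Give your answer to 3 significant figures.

11.3 hours

Density deficit of the surface layer: 1027.816 − 1026.482 = 1.334 kg m⁻³.
Required change = 1.334 / 0.118 = 11.3 hours.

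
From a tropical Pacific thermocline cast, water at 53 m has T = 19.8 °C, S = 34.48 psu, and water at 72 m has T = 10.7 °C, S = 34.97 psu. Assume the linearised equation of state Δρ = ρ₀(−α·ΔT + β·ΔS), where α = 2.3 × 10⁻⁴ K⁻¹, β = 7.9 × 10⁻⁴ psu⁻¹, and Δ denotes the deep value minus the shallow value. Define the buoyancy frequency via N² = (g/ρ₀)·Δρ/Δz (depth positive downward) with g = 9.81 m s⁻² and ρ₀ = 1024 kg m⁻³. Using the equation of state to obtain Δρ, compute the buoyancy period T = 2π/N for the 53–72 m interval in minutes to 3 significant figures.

ΔT = -9.1 K, ΔS = +0.49 psu (deep − shallow).
Δρ/ρ₀ = −αΔT + βΔS = 2.093 × 10⁻³ + 3.871 × 10⁻⁴ = 2.4801 × 10⁻³, so Δρ ≈ 2.540 kg m⁻³.
N² = (g/ρ₀)·Δρ/Δz = g·(Δρ/ρ₀)/Δz = 9.81 × 2.4801 × 10⁻³ / 19 = 1.2805 × 10⁻³ s⁻².
N = √(1.2805 × 10⁻³) = 0.035784 rad s⁻¹ → T = 2π/N = 175.59 s = 2.9265 min ≈ 2.93 min.

2.93 min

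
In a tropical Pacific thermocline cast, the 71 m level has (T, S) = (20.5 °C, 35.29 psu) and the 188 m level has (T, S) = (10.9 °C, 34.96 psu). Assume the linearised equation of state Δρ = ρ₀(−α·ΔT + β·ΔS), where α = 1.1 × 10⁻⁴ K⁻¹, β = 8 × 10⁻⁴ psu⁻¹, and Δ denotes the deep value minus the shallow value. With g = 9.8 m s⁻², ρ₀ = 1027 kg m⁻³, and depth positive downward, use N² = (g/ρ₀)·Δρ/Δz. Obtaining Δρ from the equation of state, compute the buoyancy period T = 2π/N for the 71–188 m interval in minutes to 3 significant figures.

12.9 min

ΔT = -9.6 K, ΔS = -0.33 psu (deep − shallow).
Δρ/ρ₀ = −αΔT + βΔS = 1.056 × 10⁻³ − 2.64 × 10⁻⁴ = 7.92 × 10⁻⁴, so Δρ ≈ 0.8134 kg m⁻³.
N² = (g/ρ₀)·Δρ/Δz = g·(Δρ/ρ₀)/Δz = 9.8 × 7.92 × 10⁻⁴ / 117 = 6.6338 × 10⁻⁵ s⁻².
N = √(6.6338 × 10⁻⁵) = 8.1448 × 10⁻³ rad s⁻¹ → T = 2π/N = 771.44 s = 12.857 min ≈ 12.9 min.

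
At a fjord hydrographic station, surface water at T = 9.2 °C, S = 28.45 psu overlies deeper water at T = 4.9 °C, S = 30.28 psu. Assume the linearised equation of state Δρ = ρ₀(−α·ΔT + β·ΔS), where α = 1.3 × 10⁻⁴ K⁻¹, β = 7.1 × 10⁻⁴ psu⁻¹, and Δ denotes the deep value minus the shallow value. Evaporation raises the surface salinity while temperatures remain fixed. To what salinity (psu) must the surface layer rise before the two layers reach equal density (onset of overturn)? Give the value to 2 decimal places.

31.07 psu

Neutral buoyancy requires −α(T_deep − T_surf) + β(S_deep − S_surf′) = 0.
S_surf′ = S_deep − (α/β)·ΔT = 30.28 − (1.3 × 10⁻⁴/7.1 × 10⁻⁴)·(-4.3) = 31.0673 psu.
Increase required: 31.0673 − 28.45 = 2.6173 psu.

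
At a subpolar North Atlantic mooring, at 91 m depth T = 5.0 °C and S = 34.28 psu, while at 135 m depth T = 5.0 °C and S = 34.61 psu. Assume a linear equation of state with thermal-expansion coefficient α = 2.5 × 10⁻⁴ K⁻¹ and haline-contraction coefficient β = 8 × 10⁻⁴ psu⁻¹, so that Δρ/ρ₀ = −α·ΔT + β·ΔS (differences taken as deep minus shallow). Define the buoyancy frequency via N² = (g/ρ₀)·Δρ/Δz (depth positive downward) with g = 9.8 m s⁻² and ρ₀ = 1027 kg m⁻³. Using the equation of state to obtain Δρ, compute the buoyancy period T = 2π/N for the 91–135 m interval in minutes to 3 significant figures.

ΔT = +0.0 K, ΔS = +0.33 psu (deep − shallow).
Δρ/ρ₀ = −αΔT + βΔS = 0 + 2.64 × 10⁻⁴ = 2.64 × 10⁻⁴, so Δρ ≈ 0.2711 kg m⁻³.
N² = (g/ρ₀)·Δρ/Δz = g·(Δρ/ρ₀)/Δz = 9.8 × 2.64 × 10⁻⁴ / 44 = 5.8800 × 10⁻⁵ s⁻².
N = √(5.8800 × 10⁻⁵) = 7.6681 × 10⁻³ rad s⁻¹ → T = 2π/N = 819.39 s = 13.656 min ≈ 13.7 min.

13.7 min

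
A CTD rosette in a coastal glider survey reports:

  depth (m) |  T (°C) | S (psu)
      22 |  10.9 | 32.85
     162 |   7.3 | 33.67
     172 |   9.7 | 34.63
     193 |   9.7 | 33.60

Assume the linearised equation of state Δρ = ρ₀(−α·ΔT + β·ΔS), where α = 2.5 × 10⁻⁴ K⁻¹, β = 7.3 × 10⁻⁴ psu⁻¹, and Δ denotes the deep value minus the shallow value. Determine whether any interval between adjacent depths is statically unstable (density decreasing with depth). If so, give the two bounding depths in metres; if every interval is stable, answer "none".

172–193 m

Evaluate Δρ/ρ₀ = −αΔT + βΔS across each adjacent pair:
  22–162 m: −αΔT+βΔS = −(2.5 × 10⁻⁴)(-3.6)+(7.3 × 10⁻⁴)(+0.82) = 1.5 × 10⁻³ → stable
  162–172 m: −αΔT+βΔS = −(2.5 × 10⁻⁴)(+2.4)+(7.3 × 10⁻⁴)(+0.96) = 1.0 × 10⁻⁴ → stable
  172–193 m: −αΔT+βΔS = −(2.5 × 10⁻⁴)(+0.0)+(7.3 × 10⁻⁴)(-1.03) = -7.5 × 10⁻⁴ → UNSTABLE
The 172–193 m interval has Δρ < 0: lighter water underlies denser water.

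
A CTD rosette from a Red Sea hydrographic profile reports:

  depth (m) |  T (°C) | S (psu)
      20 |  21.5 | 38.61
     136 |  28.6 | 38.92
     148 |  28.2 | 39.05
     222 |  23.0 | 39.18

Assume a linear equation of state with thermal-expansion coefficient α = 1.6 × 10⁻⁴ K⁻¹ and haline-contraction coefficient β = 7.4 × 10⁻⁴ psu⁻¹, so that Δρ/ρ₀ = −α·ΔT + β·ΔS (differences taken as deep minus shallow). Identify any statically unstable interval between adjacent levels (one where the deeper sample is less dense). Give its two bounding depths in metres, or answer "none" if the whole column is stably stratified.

Evaluate Δρ/ρ₀ = −αΔT + βΔS across each adjacent pair:
  20–136 m: −αΔT+βΔS = −(1.6 × 10⁻⁴)(+7.1)+(7.4 × 10⁻⁴)(+0.31) = -9.1 × 10⁻⁴ → UNSTABLE
  136–148 m: −αΔT+βΔS = −(1.6 × 10⁻⁴)(-0.4)+(7.4 × 10⁻⁴)(+0.13) = 1.6 × 10⁻⁴ → stable
  148–222 m: −αΔT+βΔS = −(1.6 × 10⁻⁴)(-5.2)+(7.4 × 10⁻⁴)(+0.13) = 9.3 × 10⁻⁴ → stable
The 20–136 m interval has Δρ < 0: lighter water underlies denser water.

20–136 m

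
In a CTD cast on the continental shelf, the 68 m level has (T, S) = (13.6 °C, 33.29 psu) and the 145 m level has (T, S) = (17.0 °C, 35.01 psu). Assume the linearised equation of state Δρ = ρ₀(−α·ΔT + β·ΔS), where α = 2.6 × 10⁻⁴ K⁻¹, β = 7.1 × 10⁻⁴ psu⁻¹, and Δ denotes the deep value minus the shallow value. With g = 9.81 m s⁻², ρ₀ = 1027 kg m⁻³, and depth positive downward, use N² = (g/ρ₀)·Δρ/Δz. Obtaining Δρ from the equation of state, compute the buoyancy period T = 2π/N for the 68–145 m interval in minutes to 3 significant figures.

16.0 min

ΔT = +3.4 K, ΔS = +1.72 psu (deep − shallow).
Δρ/ρ₀ = −αΔT + βΔS = -8.84 × 10⁻⁴ + 1.2212 × 10⁻³ = 3.372 × 10⁻⁴, so Δρ ≈ 0.3463 kg m⁻³.
N² = (g/ρ₀)·Δρ/Δz = g·(Δρ/ρ₀)/Δz = 9.81 × 3.372 × 10⁻⁴ / 77 = 4.2960 × 10⁻⁵ s⁻².
N = √(4.2960 × 10⁻⁵) = 6.5544 × 10⁻³ rad s⁻¹ → T = 2π/N = 958.62 s = 15.977 min ≈ 16.0 min.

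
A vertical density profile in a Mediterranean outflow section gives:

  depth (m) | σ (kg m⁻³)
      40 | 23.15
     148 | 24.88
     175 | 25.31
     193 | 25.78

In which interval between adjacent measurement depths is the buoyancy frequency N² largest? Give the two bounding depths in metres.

175–193 m

Compute the density gradient over each adjacent pair:
  40–148 m: Δρ/Δz = 1.73/108 = 0.016 kg m⁻⁴
  148–175 m: Δρ/Δz = 0.43/27 = 0.016 kg m⁻⁴
  175–193 m: Δρ/Δz = 0.47/18 = 0.026 kg m⁻⁴
The largest gradient is in the 175–193 m interval — the pycnocline.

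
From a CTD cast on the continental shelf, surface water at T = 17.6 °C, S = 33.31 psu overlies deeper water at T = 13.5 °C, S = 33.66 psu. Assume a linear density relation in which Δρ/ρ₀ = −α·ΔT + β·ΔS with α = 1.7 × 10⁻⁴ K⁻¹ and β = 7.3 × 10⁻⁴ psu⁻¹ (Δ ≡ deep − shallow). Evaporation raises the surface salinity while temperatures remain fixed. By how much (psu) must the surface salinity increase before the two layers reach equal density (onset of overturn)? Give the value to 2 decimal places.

1.30 psu

Neutral buoyancy requires −α(T_deep − T_surf) + β(S_deep − S_surf′) = 0.
S_surf′ = S_deep − (α/β)·ΔT = 33.66 − (1.7 × 10⁻⁴/7.3 × 10⁻⁴)·(-4.1) = 34.6148 psu.
Increase required: 34.6148 − 33.31 = 1.3048 psu.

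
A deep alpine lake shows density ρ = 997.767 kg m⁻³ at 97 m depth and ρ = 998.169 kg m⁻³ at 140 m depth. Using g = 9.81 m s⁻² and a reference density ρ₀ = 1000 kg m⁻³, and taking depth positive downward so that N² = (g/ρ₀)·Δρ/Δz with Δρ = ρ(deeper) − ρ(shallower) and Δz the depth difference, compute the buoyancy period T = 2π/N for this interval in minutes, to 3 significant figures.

10.9 min

Δρ = 998.169 − 997.767 = 0.402 kg m⁻³ over Δz = 140 − 97 = 43 m.
N² = (9.81/1000) × (0.402/43) = 9.1712 × 10⁻⁵ s⁻².
N = √(9.1712 × 10⁻⁵) = 9.5766 × 10⁻³ rad s⁻¹, so T = 2π/N = 656.10 s = 10.935 min ≈ 10.9 min.
A positive N² confirms static stability across the interval.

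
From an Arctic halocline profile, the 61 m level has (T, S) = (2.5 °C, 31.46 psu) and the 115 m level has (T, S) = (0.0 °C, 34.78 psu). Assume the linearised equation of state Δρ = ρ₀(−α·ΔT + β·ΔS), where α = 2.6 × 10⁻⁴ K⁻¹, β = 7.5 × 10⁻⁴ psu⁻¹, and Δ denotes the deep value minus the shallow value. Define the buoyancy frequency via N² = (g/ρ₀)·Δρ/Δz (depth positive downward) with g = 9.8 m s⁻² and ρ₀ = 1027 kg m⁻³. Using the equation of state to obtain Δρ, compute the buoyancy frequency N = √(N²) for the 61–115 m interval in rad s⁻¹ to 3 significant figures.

0.0239 rad s⁻¹

ΔT = -2.5 K, ΔS = +3.32 psu (deep − shallow).
Δρ/ρ₀ = −αΔT + βΔS = 6.50 × 10⁻⁴ + 2.49 × 10⁻³ = 3.14 × 10⁻³, so Δρ ≈ 3.225 kg m⁻³.
N² = (g/ρ₀)·Δρ/Δz = g·(Δρ/ρ₀)/Δz = 9.8 × 3.14 × 10⁻³ / 54 = 5.6985 × 10⁻⁴ s⁻².
N = √(5.6985 × 10⁻⁴) = 0.023872 rad s⁻¹ ≈ 0.0239 rad s⁻¹.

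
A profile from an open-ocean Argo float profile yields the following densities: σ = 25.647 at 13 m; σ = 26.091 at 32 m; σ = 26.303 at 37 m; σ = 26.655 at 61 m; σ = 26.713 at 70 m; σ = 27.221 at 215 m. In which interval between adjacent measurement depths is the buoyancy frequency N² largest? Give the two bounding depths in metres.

Compute the density gradient over each adjacent pair:
  13–32 m: Δρ/Δz = 0.444/19 = 0.023 kg m⁻⁴
  32–37 m: Δρ/Δz = 0.212/5 = 0.042 kg m⁻⁴
  37–61 m: Δρ/Δz = 0.352/24 = 0.015 kg m⁻⁴
  61–70 m: Δρ/Δz = 0.058/9 = 6.4 × 10⁻³ kg m⁻⁴
  70–215 m: Δρ/Δz = 0.508/145 = 3.5 × 10⁻³ kg m⁻⁴
The largest gradient is in the 32–37 m interval — the pycnocline.

32–37 m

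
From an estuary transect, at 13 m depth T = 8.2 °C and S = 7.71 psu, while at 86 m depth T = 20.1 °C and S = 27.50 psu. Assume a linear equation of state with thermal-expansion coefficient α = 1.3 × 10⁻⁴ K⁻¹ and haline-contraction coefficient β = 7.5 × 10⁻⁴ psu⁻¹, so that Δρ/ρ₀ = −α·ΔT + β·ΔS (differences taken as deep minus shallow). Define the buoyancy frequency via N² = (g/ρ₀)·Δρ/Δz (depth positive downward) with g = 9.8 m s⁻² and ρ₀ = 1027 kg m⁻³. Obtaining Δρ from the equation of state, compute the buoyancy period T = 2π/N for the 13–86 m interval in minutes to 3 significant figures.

2.48 min

ΔT = +11.9 K, ΔS = +19.79 psu (deep − shallow).
Δρ/ρ₀ = −αΔT + βΔS = -1.547 × 10⁻³ + 0.0148425 = 0.0132955, so Δρ ≈ 13.65 kg m⁻³.
N² = (g/ρ₀)·Δρ/Δz = g·(Δρ/ρ₀)/Δz = 9.8 × 0.0132955 / 73 = 1.7849 × 10⁻³ s⁻².
N = √(1.7849 × 10⁻³) = 0.042248 rad s⁻¹ → T = 2π/N = 148.72 s = 2.4787 min ≈ 2.48 min.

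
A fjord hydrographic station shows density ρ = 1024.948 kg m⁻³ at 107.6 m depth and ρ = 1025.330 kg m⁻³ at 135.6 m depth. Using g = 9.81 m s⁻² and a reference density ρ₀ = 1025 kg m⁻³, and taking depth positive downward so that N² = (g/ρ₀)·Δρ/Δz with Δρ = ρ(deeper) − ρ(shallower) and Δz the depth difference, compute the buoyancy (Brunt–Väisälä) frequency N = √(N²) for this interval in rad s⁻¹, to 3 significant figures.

0.0114 rad s⁻¹

Δρ = 1025.330 − 1024.948 = 0.382 kg m⁻³ over Δz = 135.6 − 107.6 = 28 m.
N² = (9.81/1025) × (0.382/28) = 1.3057 × 10⁻⁴ s⁻².
N = √(1.3057 × 10⁻⁴) = 0.011427 rad s⁻¹ ≈ 0.0114 rad s⁻¹.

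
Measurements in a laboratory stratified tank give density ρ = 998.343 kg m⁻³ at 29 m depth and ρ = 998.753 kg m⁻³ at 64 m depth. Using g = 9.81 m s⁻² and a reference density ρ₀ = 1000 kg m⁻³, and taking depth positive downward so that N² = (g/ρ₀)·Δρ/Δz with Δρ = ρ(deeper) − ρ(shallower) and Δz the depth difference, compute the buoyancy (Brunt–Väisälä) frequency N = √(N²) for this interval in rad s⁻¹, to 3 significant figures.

0.0107 rad s⁻¹

Δρ = 998.753 − 998.343 = 0.410 kg m⁻³ over Δz = 64 − 29 = 35 m.
N² = (9.81/1000) × (0.410/35) = 1.1492 × 10⁻⁴ s⁻².
N = √(1.1492 × 10⁻⁴) = 0.010720 rad s⁻¹ ≈ 0.0107 rad s⁻¹.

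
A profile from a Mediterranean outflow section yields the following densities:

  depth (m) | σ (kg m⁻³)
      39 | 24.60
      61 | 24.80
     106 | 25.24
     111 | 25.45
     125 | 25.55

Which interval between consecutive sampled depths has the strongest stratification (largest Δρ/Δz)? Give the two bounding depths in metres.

Compute the density gradient over each adjacent pair:
  39–61 m: Δρ/Δz = 0.20/22 = 9.1 × 10⁻³ kg m⁻⁴
  61–106 m: Δρ/Δz = 0.44/45 = 9.8 × 10⁻³ kg m⁻⁴
  106–111 m: Δρ/Δz = 0.21/5 = 0.042 kg m⁻⁴
  111–125 m: Δρ/Δz = 0.10/14 = 7.1 × 10⁻³ kg m⁻⁴
The largest gradient is in the 106–111 m interval — the pycnocline.

106–111 m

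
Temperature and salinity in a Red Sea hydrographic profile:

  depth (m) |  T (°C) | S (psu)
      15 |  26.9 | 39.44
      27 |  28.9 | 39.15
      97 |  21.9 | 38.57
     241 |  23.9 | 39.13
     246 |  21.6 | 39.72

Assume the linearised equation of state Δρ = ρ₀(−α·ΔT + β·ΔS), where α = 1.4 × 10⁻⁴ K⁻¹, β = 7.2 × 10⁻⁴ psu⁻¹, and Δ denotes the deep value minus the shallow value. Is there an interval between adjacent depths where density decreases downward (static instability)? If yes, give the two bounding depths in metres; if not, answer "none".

Evaluate Δρ/ρ₀ = −αΔT + βΔS across each adjacent pair:
  15–27 m: −αΔT+βΔS = −(1.4 × 10⁻⁴)(+2.0)+(7.2 × 10⁻⁴)(-0.29) = -4.9 × 10⁻⁴ → UNSTABLE
  27–97 m: −αΔT+βΔS = −(1.4 × 10⁻⁴)(-7.0)+(7.2 × 10⁻⁴)(-0.58) = 5.6 × 10⁻⁴ → stable
  97–241 m: −αΔT+βΔS = −(1.4 × 10⁻⁴)(+2.0)+(7.2 × 10⁻⁴)(+0.56) = 1.2 × 10⁻⁴ → stable
  241–246 m: −αΔT+βΔS = −(1.4 × 10⁻⁴)(-2.3)+(7.2 × 10⁻⁴)(+0.59) = 7.5 × 10⁻⁴ → stable
The 15–27 m interval has Δρ < 0: lighter water underlies denser water.

15–27 m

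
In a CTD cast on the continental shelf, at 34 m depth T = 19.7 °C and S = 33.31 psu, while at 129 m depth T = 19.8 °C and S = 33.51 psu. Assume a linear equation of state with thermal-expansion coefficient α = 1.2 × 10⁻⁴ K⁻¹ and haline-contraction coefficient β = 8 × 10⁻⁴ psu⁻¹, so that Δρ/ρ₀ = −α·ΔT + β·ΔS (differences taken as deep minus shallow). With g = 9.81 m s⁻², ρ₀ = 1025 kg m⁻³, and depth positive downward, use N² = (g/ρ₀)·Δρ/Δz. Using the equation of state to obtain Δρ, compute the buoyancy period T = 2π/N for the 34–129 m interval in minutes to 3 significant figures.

ΔT = +0.1 K, ΔS = +0.20 psu (deep − shallow).
Δρ/ρ₀ = −αΔT + βΔS = -1.20 × 10⁻⁵ + 1.60 × 10⁻⁴ = 1.48 × 10⁻⁴, so Δρ ≈ 0.1517 kg m⁻³.
N² = (g/ρ₀)·Δρ/Δz = g·(Δρ/ρ₀)/Δz = 9.81 × 1.48 × 10⁻⁴ / 95 = 1.5283 × 10⁻⁵ s⁻².
N = √(1.5283 × 10⁻⁵) = 3.9093 × 10⁻³ rad s⁻¹ → T = 2π/N = 1.6072 × 10³ s = 26.787 min ≈ 26.8 min.

26.8 min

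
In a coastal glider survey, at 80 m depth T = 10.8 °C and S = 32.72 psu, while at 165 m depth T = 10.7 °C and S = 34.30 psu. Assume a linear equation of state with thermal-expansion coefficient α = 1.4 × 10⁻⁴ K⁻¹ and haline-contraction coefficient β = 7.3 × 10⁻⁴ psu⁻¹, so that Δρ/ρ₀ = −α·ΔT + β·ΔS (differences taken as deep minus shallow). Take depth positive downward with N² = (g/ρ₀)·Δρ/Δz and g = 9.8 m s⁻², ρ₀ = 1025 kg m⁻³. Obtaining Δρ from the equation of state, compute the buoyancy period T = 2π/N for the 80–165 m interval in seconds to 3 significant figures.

ΔT = -0.1 K, ΔS = +1.58 psu (deep − shallow).
Δρ/ρ₀ = −αΔT + βΔS = 1.40 × 10⁻⁵ + 1.1534 × 10⁻³ = 1.1674 × 10⁻³, so Δρ ≈ 1.197 kg m⁻³.
N² = (g/ρ₀)·Δρ/Δz = g·(Δρ/ρ₀)/Δz = 9.8 × 1.1674 × 10⁻³ / 85 = 1.3459 × 10⁻⁴ s⁻².
N = √(1.3459 × 10⁻⁴) = 0.011601 rad s⁻¹ → T = 2π/N = 541.61 s ≈ 542 s.

542 s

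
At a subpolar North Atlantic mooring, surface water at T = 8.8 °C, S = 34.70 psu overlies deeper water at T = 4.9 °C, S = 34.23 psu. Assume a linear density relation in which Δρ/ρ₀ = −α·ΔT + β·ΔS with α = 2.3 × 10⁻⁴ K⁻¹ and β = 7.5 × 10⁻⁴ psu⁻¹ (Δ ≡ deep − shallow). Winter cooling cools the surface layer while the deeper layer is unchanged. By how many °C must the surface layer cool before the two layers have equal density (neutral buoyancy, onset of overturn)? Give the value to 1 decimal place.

Neutral buoyancy requires Δρ = 0, i.e. −α(T_deep − T_surf′) + β(S_deep − S_surf) = 0.
T_surf′ = T_deep − (β/α)·ΔS = 4.9 − (7.5 × 10⁻⁴/2.3 × 10⁻⁴)·(-0.47) = 6.433 °C.
Cooling required: 8.8 − (6.433) = 2.367 °C.

2.4 °C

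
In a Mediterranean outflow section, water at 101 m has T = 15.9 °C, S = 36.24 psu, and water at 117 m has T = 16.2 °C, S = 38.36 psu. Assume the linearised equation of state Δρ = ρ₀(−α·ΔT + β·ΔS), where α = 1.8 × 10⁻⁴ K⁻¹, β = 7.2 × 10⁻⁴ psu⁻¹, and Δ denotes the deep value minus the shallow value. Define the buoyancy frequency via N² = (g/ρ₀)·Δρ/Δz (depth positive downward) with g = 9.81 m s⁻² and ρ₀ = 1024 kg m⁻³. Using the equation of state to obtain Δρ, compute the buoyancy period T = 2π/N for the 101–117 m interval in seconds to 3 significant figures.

209 s

ΔT = +0.3 K, ΔS = +2.12 psu (deep − shallow).
Δρ/ρ₀ = −αΔT + βΔS = -5.40 × 10⁻⁵ + 1.5264 × 10⁻³ = 1.4724 × 10⁻³, so Δρ ≈ 1.508 kg m⁻³.
N² = (g/ρ₀)·Δρ/Δz = g·(Δρ/ρ₀)/Δz = 9.81 × 1.4724 × 10⁻³ / 16 = 9.0277 × 10⁻⁴ s⁻².
N = √(9.0277 × 10⁻⁴) = 0.030046 rad s⁻¹ → T = 2π/N = 209.12 s ≈ 209 s.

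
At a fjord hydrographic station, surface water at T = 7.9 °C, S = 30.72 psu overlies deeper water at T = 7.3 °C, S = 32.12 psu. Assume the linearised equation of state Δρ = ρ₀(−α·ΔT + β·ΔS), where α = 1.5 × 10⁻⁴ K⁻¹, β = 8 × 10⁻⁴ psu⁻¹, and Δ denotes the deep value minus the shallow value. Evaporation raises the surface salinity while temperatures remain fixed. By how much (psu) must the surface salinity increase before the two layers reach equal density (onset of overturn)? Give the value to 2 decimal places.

Neutral buoyancy requires −α(T_deep − T_surf) + β(S_deep − S_surf′) = 0.
S_surf′ = S_deep − (α/β)·ΔT = 32.12 − (1.5 × 10⁻⁴/8 × 10⁻⁴)·(-0.6) = 32.2325 psu.
Increase required: 32.2325 − 30.72 = 1.5125 psu.

1.51 psu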